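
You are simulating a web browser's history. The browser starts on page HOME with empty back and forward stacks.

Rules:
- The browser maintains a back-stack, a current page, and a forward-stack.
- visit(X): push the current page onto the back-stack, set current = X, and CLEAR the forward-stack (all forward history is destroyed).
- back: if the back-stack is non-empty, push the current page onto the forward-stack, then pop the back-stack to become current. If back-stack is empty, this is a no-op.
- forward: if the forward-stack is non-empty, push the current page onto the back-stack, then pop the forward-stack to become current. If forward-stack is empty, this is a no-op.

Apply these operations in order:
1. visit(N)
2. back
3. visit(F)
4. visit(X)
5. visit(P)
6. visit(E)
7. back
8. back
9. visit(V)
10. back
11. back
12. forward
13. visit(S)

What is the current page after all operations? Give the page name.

Answer: S

Derivation:
After 1 (visit(N)): cur=N back=1 fwd=0
After 2 (back): cur=HOME back=0 fwd=1
After 3 (visit(F)): cur=F back=1 fwd=0
After 4 (visit(X)): cur=X back=2 fwd=0
After 5 (visit(P)): cur=P back=3 fwd=0
After 6 (visit(E)): cur=E back=4 fwd=0
After 7 (back): cur=P back=3 fwd=1
After 8 (back): cur=X back=2 fwd=2
After 9 (visit(V)): cur=V back=3 fwd=0
After 10 (back): cur=X back=2 fwd=1
After 11 (back): cur=F back=1 fwd=2
After 12 (forward): cur=X back=2 fwd=1
After 13 (visit(S)): cur=S back=3 fwd=0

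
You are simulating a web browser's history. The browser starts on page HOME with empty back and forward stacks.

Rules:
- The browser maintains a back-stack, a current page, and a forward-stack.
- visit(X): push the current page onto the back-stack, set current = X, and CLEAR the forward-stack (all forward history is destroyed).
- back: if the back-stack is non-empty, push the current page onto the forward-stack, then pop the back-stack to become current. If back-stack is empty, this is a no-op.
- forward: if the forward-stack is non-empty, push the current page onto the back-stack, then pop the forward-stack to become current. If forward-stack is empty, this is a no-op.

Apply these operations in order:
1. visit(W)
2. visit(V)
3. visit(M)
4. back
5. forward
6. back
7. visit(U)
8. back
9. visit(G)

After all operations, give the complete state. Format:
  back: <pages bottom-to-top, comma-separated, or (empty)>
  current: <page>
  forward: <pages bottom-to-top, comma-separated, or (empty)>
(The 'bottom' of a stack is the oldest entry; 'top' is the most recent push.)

Answer: back: HOME,W,V
current: G
forward: (empty)

Derivation:
After 1 (visit(W)): cur=W back=1 fwd=0
After 2 (visit(V)): cur=V back=2 fwd=0
After 3 (visit(M)): cur=M back=3 fwd=0
After 4 (back): cur=V back=2 fwd=1
After 5 (forward): cur=M back=3 fwd=0
After 6 (back): cur=V back=2 fwd=1
After 7 (visit(U)): cur=U back=3 fwd=0
After 8 (back): cur=V back=2 fwd=1
After 9 (visit(G)): cur=G back=3 fwd=0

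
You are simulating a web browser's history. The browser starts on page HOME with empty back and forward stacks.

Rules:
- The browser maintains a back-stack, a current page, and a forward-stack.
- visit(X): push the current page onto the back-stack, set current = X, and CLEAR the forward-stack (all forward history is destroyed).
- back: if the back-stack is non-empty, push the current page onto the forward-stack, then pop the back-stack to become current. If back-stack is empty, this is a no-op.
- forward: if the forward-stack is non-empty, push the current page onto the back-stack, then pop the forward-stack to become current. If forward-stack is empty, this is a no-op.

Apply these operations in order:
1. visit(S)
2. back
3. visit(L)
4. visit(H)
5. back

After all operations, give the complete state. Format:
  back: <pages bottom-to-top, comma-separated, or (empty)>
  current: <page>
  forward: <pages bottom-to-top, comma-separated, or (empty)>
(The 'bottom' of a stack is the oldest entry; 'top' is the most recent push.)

Answer: back: HOME
current: L
forward: H

Derivation:
After 1 (visit(S)): cur=S back=1 fwd=0
After 2 (back): cur=HOME back=0 fwd=1
After 3 (visit(L)): cur=L back=1 fwd=0
After 4 (visit(H)): cur=H back=2 fwd=0
After 5 (back): cur=L back=1 fwd=1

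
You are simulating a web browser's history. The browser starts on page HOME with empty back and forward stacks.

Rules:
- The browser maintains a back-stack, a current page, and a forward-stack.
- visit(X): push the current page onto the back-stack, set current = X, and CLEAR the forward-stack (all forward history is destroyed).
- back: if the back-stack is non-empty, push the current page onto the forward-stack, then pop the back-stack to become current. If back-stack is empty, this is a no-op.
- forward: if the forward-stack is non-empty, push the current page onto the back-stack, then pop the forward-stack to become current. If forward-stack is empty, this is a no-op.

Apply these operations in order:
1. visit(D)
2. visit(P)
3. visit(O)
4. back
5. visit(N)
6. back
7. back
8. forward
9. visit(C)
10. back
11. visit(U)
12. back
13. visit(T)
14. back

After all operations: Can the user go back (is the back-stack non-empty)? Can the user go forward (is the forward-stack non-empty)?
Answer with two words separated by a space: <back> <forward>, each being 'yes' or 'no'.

Answer: yes yes

Derivation:
After 1 (visit(D)): cur=D back=1 fwd=0
After 2 (visit(P)): cur=P back=2 fwd=0
After 3 (visit(O)): cur=O back=3 fwd=0
After 4 (back): cur=P back=2 fwd=1
After 5 (visit(N)): cur=N back=3 fwd=0
After 6 (back): cur=P back=2 fwd=1
After 7 (back): cur=D back=1 fwd=2
After 8 (forward): cur=P back=2 fwd=1
After 9 (visit(C)): cur=C back=3 fwd=0
After 10 (back): cur=P back=2 fwd=1
After 11 (visit(U)): cur=U back=3 fwd=0
After 12 (back): cur=P back=2 fwd=1
After 13 (visit(T)): cur=T back=3 fwd=0
After 14 (back): cur=P back=2 fwd=1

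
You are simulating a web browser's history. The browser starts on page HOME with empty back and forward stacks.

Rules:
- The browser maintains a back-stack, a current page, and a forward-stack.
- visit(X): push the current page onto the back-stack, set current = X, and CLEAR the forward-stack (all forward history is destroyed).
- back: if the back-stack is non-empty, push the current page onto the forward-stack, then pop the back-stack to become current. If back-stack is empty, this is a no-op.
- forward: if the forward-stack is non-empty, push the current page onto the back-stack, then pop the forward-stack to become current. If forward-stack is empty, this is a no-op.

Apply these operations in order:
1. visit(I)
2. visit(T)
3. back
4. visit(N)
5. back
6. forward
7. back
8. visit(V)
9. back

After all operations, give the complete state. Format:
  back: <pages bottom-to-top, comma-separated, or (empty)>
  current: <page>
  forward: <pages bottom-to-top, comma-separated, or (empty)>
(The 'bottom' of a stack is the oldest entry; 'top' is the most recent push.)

After 1 (visit(I)): cur=I back=1 fwd=0
After 2 (visit(T)): cur=T back=2 fwd=0
After 3 (back): cur=I back=1 fwd=1
After 4 (visit(N)): cur=N back=2 fwd=0
After 5 (back): cur=I back=1 fwd=1
After 6 (forward): cur=N back=2 fwd=0
After 7 (back): cur=I back=1 fwd=1
After 8 (visit(V)): cur=V back=2 fwd=0
After 9 (back): cur=I back=1 fwd=1

Answer: back: HOME
current: I
forward: V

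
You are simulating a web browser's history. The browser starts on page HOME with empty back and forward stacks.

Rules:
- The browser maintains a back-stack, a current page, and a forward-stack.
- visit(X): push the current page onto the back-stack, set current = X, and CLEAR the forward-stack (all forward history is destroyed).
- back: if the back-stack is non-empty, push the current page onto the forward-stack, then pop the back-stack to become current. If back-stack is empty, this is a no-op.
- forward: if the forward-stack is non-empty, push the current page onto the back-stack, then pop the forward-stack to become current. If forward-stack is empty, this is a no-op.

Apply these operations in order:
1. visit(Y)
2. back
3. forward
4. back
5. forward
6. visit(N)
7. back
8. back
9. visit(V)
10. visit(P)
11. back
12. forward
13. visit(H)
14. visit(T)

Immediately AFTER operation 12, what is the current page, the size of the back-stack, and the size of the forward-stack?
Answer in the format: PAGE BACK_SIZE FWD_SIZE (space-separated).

After 1 (visit(Y)): cur=Y back=1 fwd=0
After 2 (back): cur=HOME back=0 fwd=1
After 3 (forward): cur=Y back=1 fwd=0
After 4 (back): cur=HOME back=0 fwd=1
After 5 (forward): cur=Y back=1 fwd=0
After 6 (visit(N)): cur=N back=2 fwd=0
After 7 (back): cur=Y back=1 fwd=1
After 8 (back): cur=HOME back=0 fwd=2
After 9 (visit(V)): cur=V back=1 fwd=0
After 10 (visit(P)): cur=P back=2 fwd=0
After 11 (back): cur=V back=1 fwd=1
After 12 (forward): cur=P back=2 fwd=0

P 2 0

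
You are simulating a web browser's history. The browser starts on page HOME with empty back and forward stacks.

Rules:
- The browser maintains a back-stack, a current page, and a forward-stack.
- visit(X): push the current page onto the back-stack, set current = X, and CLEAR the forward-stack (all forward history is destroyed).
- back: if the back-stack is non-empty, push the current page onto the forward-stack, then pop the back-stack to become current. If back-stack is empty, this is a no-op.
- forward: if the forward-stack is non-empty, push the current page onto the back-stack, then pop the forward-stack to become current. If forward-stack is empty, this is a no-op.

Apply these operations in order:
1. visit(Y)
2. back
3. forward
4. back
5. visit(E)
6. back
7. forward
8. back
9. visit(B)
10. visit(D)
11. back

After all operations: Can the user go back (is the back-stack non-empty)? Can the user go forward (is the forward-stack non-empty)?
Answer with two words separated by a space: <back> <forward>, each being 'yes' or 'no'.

After 1 (visit(Y)): cur=Y back=1 fwd=0
After 2 (back): cur=HOME back=0 fwd=1
After 3 (forward): cur=Y back=1 fwd=0
After 4 (back): cur=HOME back=0 fwd=1
After 5 (visit(E)): cur=E back=1 fwd=0
After 6 (back): cur=HOME back=0 fwd=1
After 7 (forward): cur=E back=1 fwd=0
After 8 (back): cur=HOME back=0 fwd=1
After 9 (visit(B)): cur=B back=1 fwd=0
After 10 (visit(D)): cur=D back=2 fwd=0
After 11 (back): cur=B back=1 fwd=1

Answer: yes yes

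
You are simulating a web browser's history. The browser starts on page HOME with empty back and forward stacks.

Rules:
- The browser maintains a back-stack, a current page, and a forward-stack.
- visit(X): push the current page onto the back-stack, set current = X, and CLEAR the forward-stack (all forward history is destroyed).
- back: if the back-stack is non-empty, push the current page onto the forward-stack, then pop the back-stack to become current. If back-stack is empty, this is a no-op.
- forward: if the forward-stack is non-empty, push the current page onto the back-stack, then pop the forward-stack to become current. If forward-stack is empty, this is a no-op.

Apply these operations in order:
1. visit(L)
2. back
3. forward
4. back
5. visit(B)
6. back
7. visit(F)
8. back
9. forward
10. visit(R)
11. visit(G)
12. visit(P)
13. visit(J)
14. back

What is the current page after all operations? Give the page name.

Answer: P

Derivation:
After 1 (visit(L)): cur=L back=1 fwd=0
After 2 (back): cur=HOME back=0 fwd=1
After 3 (forward): cur=L back=1 fwd=0
After 4 (back): cur=HOME back=0 fwd=1
After 5 (visit(B)): cur=B back=1 fwd=0
After 6 (back): cur=HOME back=0 fwd=1
After 7 (visit(F)): cur=F back=1 fwd=0
After 8 (back): cur=HOME back=0 fwd=1
After 9 (forward): cur=F back=1 fwd=0
After 10 (visit(R)): cur=R back=2 fwd=0
After 11 (visit(G)): cur=G back=3 fwd=0
After 12 (visit(P)): cur=P back=4 fwd=0
After 13 (visit(J)): cur=J back=5 fwd=0
After 14 (back): cur=P back=4 fwd=1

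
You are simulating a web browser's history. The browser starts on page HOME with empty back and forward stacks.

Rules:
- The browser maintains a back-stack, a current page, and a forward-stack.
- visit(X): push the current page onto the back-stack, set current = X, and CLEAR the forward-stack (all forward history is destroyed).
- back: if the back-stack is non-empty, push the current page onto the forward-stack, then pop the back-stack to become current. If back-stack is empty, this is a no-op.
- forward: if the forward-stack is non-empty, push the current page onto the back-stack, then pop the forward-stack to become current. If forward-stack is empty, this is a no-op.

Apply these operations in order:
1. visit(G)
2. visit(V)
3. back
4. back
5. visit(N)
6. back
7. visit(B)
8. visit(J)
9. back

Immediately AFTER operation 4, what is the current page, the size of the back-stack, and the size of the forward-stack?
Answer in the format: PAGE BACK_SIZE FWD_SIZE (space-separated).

After 1 (visit(G)): cur=G back=1 fwd=0
After 2 (visit(V)): cur=V back=2 fwd=0
After 3 (back): cur=G back=1 fwd=1
After 4 (back): cur=HOME back=0 fwd=2

HOME 0 2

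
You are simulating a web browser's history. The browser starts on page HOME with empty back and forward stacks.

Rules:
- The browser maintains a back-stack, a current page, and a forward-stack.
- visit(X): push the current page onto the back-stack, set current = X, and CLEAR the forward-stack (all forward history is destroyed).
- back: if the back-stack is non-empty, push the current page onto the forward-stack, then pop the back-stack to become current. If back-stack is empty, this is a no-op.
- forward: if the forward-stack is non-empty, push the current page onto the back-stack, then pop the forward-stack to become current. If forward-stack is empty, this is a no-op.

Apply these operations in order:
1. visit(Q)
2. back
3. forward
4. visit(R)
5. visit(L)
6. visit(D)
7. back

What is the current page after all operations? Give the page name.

After 1 (visit(Q)): cur=Q back=1 fwd=0
After 2 (back): cur=HOME back=0 fwd=1
After 3 (forward): cur=Q back=1 fwd=0
After 4 (visit(R)): cur=R back=2 fwd=0
After 5 (visit(L)): cur=L back=3 fwd=0
After 6 (visit(D)): cur=D back=4 fwd=0
After 7 (back): cur=L back=3 fwd=1

Answer: L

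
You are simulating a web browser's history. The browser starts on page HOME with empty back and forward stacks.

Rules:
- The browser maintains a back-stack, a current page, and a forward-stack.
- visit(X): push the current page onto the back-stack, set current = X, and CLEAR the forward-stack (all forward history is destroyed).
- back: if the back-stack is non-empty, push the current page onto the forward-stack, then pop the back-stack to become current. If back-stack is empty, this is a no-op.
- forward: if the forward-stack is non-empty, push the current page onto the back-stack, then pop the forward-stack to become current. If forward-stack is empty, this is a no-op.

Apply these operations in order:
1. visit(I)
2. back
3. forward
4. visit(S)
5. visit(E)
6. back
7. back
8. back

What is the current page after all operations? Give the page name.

Answer: HOME

Derivation:
After 1 (visit(I)): cur=I back=1 fwd=0
After 2 (back): cur=HOME back=0 fwd=1
After 3 (forward): cur=I back=1 fwd=0
After 4 (visit(S)): cur=S back=2 fwd=0
After 5 (visit(E)): cur=E back=3 fwd=0
After 6 (back): cur=S back=2 fwd=1
After 7 (back): cur=I back=1 fwd=2
After 8 (back): cur=HOME back=0 fwd=3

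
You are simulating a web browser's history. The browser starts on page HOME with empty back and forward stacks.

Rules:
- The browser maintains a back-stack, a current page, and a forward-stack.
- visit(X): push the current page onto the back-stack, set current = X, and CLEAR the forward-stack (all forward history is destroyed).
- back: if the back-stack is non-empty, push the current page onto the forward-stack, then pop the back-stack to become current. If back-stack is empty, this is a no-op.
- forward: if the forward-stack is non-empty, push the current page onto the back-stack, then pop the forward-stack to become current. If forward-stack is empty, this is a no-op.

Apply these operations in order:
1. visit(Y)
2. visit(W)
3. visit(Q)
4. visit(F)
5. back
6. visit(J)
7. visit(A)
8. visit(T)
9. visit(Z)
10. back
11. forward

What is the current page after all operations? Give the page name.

After 1 (visit(Y)): cur=Y back=1 fwd=0
After 2 (visit(W)): cur=W back=2 fwd=0
After 3 (visit(Q)): cur=Q back=3 fwd=0
After 4 (visit(F)): cur=F back=4 fwd=0
After 5 (back): cur=Q back=3 fwd=1
After 6 (visit(J)): cur=J back=4 fwd=0
After 7 (visit(A)): cur=A back=5 fwd=0
After 8 (visit(T)): cur=T back=6 fwd=0
After 9 (visit(Z)): cur=Z back=7 fwd=0
After 10 (back): cur=T back=6 fwd=1
After 11 (forward): cur=Z back=7 fwd=0

Answer: Z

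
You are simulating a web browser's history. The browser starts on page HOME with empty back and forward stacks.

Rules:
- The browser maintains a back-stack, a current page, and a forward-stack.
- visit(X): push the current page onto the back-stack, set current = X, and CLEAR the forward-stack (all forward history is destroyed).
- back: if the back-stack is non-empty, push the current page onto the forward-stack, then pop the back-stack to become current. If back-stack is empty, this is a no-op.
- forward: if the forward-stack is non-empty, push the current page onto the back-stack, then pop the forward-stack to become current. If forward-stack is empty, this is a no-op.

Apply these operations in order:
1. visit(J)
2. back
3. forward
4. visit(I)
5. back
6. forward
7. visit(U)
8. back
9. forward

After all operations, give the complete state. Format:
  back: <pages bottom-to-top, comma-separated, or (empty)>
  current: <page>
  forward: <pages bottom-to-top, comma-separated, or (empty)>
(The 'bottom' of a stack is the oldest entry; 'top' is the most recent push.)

Answer: back: HOME,J,I
current: U
forward: (empty)

Derivation:
After 1 (visit(J)): cur=J back=1 fwd=0
After 2 (back): cur=HOME back=0 fwd=1
After 3 (forward): cur=J back=1 fwd=0
After 4 (visit(I)): cur=I back=2 fwd=0
After 5 (back): cur=J back=1 fwd=1
After 6 (forward): cur=I back=2 fwd=0
After 7 (visit(U)): cur=U back=3 fwd=0
After 8 (back): cur=I back=2 fwd=1
After 9 (forward): cur=U back=3 fwd=0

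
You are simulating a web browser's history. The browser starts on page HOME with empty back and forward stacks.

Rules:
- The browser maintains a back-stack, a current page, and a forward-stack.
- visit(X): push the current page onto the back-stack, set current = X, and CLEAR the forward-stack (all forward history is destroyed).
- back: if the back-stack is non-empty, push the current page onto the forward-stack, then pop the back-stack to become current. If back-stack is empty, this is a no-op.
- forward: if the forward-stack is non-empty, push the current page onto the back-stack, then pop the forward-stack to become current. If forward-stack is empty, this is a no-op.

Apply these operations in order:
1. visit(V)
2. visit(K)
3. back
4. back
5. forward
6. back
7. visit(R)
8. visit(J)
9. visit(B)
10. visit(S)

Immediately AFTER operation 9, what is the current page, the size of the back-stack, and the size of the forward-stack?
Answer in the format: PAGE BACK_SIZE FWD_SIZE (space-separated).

After 1 (visit(V)): cur=V back=1 fwd=0
After 2 (visit(K)): cur=K back=2 fwd=0
After 3 (back): cur=V back=1 fwd=1
After 4 (back): cur=HOME back=0 fwd=2
After 5 (forward): cur=V back=1 fwd=1
After 6 (back): cur=HOME back=0 fwd=2
After 7 (visit(R)): cur=R back=1 fwd=0
After 8 (visit(J)): cur=J back=2 fwd=0
After 9 (visit(B)): cur=B back=3 fwd=0

B 3 0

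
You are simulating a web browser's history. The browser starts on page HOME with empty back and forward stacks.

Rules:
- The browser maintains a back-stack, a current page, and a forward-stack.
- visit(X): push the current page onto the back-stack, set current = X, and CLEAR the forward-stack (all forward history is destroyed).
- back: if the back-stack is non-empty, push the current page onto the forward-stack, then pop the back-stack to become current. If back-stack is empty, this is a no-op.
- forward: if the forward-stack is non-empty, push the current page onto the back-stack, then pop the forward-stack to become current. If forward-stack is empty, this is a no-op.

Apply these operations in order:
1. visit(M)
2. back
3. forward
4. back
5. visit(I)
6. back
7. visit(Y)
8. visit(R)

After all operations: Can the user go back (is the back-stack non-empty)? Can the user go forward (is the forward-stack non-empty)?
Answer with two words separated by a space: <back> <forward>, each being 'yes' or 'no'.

After 1 (visit(M)): cur=M back=1 fwd=0
After 2 (back): cur=HOME back=0 fwd=1
After 3 (forward): cur=M back=1 fwd=0
After 4 (back): cur=HOME back=0 fwd=1
After 5 (visit(I)): cur=I back=1 fwd=0
After 6 (back): cur=HOME back=0 fwd=1
After 7 (visit(Y)): cur=Y back=1 fwd=0
After 8 (visit(R)): cur=R back=2 fwd=0

Answer: yes no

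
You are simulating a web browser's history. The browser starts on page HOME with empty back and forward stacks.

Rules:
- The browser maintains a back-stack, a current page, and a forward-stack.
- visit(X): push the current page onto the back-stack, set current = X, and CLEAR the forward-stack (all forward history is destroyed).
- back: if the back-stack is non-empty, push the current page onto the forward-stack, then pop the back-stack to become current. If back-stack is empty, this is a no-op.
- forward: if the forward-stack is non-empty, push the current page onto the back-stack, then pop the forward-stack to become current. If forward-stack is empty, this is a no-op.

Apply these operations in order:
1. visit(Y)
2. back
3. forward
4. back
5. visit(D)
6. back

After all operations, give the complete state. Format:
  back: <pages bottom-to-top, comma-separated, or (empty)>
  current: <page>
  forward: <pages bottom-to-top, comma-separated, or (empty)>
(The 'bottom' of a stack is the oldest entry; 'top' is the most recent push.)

Answer: back: (empty)
current: HOME
forward: D

Derivation:
After 1 (visit(Y)): cur=Y back=1 fwd=0
After 2 (back): cur=HOME back=0 fwd=1
After 3 (forward): cur=Y back=1 fwd=0
After 4 (back): cur=HOME back=0 fwd=1
After 5 (visit(D)): cur=D back=1 fwd=0
After 6 (back): cur=HOME back=0 fwd=1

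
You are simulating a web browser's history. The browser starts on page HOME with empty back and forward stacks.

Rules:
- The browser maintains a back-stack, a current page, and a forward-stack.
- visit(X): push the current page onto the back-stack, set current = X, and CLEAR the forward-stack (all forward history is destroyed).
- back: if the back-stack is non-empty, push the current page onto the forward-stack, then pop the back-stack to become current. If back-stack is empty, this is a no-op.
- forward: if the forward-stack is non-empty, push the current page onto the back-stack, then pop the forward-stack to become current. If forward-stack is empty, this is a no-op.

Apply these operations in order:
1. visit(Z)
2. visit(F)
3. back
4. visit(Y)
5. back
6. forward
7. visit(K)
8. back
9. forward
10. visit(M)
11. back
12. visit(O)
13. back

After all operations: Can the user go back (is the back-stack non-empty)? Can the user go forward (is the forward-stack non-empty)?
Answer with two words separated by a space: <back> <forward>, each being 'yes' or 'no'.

After 1 (visit(Z)): cur=Z back=1 fwd=0
After 2 (visit(F)): cur=F back=2 fwd=0
After 3 (back): cur=Z back=1 fwd=1
After 4 (visit(Y)): cur=Y back=2 fwd=0
After 5 (back): cur=Z back=1 fwd=1
After 6 (forward): cur=Y back=2 fwd=0
After 7 (visit(K)): cur=K back=3 fwd=0
After 8 (back): cur=Y back=2 fwd=1
After 9 (forward): cur=K back=3 fwd=0
After 10 (visit(M)): cur=M back=4 fwd=0
After 11 (back): cur=K back=3 fwd=1
After 12 (visit(O)): cur=O back=4 fwd=0
After 13 (back): cur=K back=3 fwd=1

Answer: yes yes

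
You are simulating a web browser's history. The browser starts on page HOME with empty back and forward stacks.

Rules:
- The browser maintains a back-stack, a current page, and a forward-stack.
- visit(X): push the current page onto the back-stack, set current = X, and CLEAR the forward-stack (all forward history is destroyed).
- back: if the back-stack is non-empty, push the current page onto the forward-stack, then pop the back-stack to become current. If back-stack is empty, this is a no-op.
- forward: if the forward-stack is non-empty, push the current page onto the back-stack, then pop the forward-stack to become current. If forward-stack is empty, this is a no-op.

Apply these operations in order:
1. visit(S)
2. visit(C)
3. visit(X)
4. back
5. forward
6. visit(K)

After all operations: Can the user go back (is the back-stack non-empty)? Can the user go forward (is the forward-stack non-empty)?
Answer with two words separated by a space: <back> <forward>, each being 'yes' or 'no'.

Answer: yes no

Derivation:
After 1 (visit(S)): cur=S back=1 fwd=0
After 2 (visit(C)): cur=C back=2 fwd=0
After 3 (visit(X)): cur=X back=3 fwd=0
After 4 (back): cur=C back=2 fwd=1
After 5 (forward): cur=X back=3 fwd=0
After 6 (visit(K)): cur=K back=4 fwd=0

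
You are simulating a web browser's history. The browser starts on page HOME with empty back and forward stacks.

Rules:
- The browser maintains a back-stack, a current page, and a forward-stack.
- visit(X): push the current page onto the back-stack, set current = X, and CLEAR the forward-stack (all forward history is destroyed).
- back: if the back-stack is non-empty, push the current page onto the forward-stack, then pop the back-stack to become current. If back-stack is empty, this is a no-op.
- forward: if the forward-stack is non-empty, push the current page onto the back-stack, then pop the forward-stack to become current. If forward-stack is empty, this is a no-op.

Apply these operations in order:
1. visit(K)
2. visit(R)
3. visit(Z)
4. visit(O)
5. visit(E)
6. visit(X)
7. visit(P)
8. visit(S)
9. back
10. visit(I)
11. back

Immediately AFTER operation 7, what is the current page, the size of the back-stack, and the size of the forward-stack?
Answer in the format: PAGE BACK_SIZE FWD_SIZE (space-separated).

After 1 (visit(K)): cur=K back=1 fwd=0
After 2 (visit(R)): cur=R back=2 fwd=0
After 3 (visit(Z)): cur=Z back=3 fwd=0
After 4 (visit(O)): cur=O back=4 fwd=0
After 5 (visit(E)): cur=E back=5 fwd=0
After 6 (visit(X)): cur=X back=6 fwd=0
After 7 (visit(P)): cur=P back=7 fwd=0

P 7 0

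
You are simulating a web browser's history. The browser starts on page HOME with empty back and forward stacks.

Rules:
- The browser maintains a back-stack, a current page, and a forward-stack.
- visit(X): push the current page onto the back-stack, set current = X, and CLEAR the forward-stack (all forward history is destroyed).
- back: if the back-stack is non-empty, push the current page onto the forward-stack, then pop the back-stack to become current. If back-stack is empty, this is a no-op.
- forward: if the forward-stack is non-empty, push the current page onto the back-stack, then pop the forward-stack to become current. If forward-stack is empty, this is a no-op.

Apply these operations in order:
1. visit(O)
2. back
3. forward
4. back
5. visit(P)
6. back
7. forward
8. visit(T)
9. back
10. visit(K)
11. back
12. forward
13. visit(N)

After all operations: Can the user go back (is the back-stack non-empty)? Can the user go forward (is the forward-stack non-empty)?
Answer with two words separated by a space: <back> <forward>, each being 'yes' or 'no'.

Answer: yes no

Derivation:
After 1 (visit(O)): cur=O back=1 fwd=0
After 2 (back): cur=HOME back=0 fwd=1
After 3 (forward): cur=O back=1 fwd=0
After 4 (back): cur=HOME back=0 fwd=1
After 5 (visit(P)): cur=P back=1 fwd=0
After 6 (back): cur=HOME back=0 fwd=1
After 7 (forward): cur=P back=1 fwd=0
After 8 (visit(T)): cur=T back=2 fwd=0
After 9 (back): cur=P back=1 fwd=1
After 10 (visit(K)): cur=K back=2 fwd=0
After 11 (back): cur=P back=1 fwd=1
After 12 (forward): cur=K back=2 fwd=0
After 13 (visit(N)): cur=N back=3 fwd=0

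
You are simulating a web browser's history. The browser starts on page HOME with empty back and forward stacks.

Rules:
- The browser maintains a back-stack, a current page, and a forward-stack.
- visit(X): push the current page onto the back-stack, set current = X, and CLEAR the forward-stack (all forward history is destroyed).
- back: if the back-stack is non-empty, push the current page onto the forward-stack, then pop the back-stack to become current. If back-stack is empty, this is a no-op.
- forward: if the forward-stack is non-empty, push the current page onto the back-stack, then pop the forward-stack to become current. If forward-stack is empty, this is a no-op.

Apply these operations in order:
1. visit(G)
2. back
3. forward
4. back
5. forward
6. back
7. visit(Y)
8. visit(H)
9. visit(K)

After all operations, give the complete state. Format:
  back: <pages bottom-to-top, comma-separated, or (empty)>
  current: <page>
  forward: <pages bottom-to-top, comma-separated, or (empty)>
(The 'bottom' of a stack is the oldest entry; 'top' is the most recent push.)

Answer: back: HOME,Y,H
current: K
forward: (empty)

Derivation:
After 1 (visit(G)): cur=G back=1 fwd=0
After 2 (back): cur=HOME back=0 fwd=1
After 3 (forward): cur=G back=1 fwd=0
After 4 (back): cur=HOME back=0 fwd=1
After 5 (forward): cur=G back=1 fwd=0
After 6 (back): cur=HOME back=0 fwd=1
After 7 (visit(Y)): cur=Y back=1 fwd=0
After 8 (visit(H)): cur=H back=2 fwd=0
After 9 (visit(K)): cur=K back=3 fwd=0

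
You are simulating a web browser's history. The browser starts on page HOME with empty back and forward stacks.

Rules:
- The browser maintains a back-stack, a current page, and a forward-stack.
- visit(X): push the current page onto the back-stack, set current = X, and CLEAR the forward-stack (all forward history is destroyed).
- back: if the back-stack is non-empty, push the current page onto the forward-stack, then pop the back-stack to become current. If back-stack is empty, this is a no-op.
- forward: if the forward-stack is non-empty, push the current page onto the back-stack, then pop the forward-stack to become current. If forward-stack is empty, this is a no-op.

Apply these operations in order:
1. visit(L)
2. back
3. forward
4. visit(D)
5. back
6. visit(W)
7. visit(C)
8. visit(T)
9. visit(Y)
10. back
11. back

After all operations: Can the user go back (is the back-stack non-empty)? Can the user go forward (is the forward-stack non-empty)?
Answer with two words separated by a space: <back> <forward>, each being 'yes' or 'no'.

Answer: yes yes

Derivation:
After 1 (visit(L)): cur=L back=1 fwd=0
After 2 (back): cur=HOME back=0 fwd=1
After 3 (forward): cur=L back=1 fwd=0
After 4 (visit(D)): cur=D back=2 fwd=0
After 5 (back): cur=L back=1 fwd=1
After 6 (visit(W)): cur=W back=2 fwd=0
After 7 (visit(C)): cur=C back=3 fwd=0
After 8 (visit(T)): cur=T back=4 fwd=0
After 9 (visit(Y)): cur=Y back=5 fwd=0
After 10 (back): cur=T back=4 fwd=1
After 11 (back): cur=C back=3 fwd=2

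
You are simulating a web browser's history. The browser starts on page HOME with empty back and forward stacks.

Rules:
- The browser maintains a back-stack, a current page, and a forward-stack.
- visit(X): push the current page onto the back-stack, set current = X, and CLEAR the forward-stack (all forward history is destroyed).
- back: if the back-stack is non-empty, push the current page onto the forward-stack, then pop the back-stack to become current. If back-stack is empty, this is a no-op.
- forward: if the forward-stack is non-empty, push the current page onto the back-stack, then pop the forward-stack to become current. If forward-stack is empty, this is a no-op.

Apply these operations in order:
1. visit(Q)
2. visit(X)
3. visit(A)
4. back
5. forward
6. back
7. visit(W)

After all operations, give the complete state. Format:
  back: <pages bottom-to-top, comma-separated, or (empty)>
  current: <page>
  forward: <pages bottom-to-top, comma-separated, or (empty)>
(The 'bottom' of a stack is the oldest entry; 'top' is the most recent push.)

After 1 (visit(Q)): cur=Q back=1 fwd=0
After 2 (visit(X)): cur=X back=2 fwd=0
After 3 (visit(A)): cur=A back=3 fwd=0
After 4 (back): cur=X back=2 fwd=1
After 5 (forward): cur=A back=3 fwd=0
After 6 (back): cur=X back=2 fwd=1
After 7 (visit(W)): cur=W back=3 fwd=0

Answer: back: HOME,Q,X
current: W
forward: (empty)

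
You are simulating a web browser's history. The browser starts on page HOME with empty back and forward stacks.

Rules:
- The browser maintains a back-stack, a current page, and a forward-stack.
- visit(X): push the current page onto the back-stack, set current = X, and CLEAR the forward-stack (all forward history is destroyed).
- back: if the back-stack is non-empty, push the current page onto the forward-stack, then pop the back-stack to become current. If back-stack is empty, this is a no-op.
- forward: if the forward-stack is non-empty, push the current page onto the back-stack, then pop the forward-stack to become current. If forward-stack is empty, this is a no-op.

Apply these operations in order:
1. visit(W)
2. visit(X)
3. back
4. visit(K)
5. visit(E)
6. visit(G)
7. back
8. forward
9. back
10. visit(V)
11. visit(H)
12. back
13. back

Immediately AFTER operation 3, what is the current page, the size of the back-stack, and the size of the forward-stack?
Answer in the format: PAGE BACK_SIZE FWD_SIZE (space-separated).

After 1 (visit(W)): cur=W back=1 fwd=0
After 2 (visit(X)): cur=X back=2 fwd=0
After 3 (back): cur=W back=1 fwd=1

W 1 1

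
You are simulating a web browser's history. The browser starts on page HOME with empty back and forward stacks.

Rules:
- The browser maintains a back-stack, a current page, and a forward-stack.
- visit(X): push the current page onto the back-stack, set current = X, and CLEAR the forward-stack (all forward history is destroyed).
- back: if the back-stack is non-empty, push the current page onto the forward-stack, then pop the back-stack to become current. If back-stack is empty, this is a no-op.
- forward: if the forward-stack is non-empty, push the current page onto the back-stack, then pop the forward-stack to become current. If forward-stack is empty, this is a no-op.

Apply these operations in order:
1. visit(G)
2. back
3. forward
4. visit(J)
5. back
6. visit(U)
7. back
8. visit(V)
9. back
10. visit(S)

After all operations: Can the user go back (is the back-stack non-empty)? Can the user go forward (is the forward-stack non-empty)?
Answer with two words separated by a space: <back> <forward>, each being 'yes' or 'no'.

Answer: yes no

Derivation:
After 1 (visit(G)): cur=G back=1 fwd=0
After 2 (back): cur=HOME back=0 fwd=1
After 3 (forward): cur=G back=1 fwd=0
After 4 (visit(J)): cur=J back=2 fwd=0
After 5 (back): cur=G back=1 fwd=1
After 6 (visit(U)): cur=U back=2 fwd=0
After 7 (back): cur=G back=1 fwd=1
After 8 (visit(V)): cur=V back=2 fwd=0
After 9 (back): cur=G back=1 fwd=1
After 10 (visit(S)): cur=S back=2 fwd=0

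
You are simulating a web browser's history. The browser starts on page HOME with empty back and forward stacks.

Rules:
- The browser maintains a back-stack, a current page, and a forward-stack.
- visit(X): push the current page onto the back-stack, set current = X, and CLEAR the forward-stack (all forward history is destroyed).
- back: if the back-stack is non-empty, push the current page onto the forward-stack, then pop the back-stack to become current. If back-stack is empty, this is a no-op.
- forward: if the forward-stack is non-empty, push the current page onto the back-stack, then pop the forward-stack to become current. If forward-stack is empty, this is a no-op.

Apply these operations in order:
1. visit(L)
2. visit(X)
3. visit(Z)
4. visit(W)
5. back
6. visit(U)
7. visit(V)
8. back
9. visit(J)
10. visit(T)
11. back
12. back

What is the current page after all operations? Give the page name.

Answer: U

Derivation:
After 1 (visit(L)): cur=L back=1 fwd=0
After 2 (visit(X)): cur=X back=2 fwd=0
After 3 (visit(Z)): cur=Z back=3 fwd=0
After 4 (visit(W)): cur=W back=4 fwd=0
After 5 (back): cur=Z back=3 fwd=1
After 6 (visit(U)): cur=U back=4 fwd=0
After 7 (visit(V)): cur=V back=5 fwd=0
After 8 (back): cur=U back=4 fwd=1
After 9 (visit(J)): cur=J back=5 fwd=0
After 10 (visit(T)): cur=T back=6 fwd=0
After 11 (back): cur=J back=5 fwd=1
After 12 (back): cur=U back=4 fwd=2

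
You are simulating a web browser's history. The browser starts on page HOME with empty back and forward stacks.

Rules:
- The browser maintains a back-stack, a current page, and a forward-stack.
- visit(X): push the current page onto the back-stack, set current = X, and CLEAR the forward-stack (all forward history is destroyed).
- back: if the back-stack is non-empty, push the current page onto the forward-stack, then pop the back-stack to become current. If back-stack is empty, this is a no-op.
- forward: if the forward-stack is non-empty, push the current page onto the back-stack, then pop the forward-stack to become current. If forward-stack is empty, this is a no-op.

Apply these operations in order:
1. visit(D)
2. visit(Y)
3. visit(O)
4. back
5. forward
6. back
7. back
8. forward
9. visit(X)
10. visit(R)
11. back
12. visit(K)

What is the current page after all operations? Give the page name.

Answer: K

Derivation:
After 1 (visit(D)): cur=D back=1 fwd=0
After 2 (visit(Y)): cur=Y back=2 fwd=0
After 3 (visit(O)): cur=O back=3 fwd=0
After 4 (back): cur=Y back=2 fwd=1
After 5 (forward): cur=O back=3 fwd=0
After 6 (back): cur=Y back=2 fwd=1
After 7 (back): cur=D back=1 fwd=2
After 8 (forward): cur=Y back=2 fwd=1
After 9 (visit(X)): cur=X back=3 fwd=0
After 10 (visit(R)): cur=R back=4 fwd=0
After 11 (back): cur=X back=3 fwd=1
After 12 (visit(K)): cur=K back=4 fwd=0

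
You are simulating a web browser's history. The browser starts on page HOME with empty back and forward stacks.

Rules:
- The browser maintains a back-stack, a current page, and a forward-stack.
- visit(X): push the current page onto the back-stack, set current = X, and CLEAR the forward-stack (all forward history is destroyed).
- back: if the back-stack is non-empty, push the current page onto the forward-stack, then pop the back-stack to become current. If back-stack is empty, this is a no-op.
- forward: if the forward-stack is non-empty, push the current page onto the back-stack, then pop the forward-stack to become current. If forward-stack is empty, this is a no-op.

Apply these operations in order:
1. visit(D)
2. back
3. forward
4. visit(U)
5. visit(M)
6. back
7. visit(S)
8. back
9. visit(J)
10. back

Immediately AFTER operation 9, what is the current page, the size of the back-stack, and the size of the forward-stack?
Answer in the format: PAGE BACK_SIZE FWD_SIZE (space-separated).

After 1 (visit(D)): cur=D back=1 fwd=0
After 2 (back): cur=HOME back=0 fwd=1
After 3 (forward): cur=D back=1 fwd=0
After 4 (visit(U)): cur=U back=2 fwd=0
After 5 (visit(M)): cur=M back=3 fwd=0
After 6 (back): cur=U back=2 fwd=1
After 7 (visit(S)): cur=S back=3 fwd=0
After 8 (back): cur=U back=2 fwd=1
After 9 (visit(J)): cur=J back=3 fwd=0

J 3 0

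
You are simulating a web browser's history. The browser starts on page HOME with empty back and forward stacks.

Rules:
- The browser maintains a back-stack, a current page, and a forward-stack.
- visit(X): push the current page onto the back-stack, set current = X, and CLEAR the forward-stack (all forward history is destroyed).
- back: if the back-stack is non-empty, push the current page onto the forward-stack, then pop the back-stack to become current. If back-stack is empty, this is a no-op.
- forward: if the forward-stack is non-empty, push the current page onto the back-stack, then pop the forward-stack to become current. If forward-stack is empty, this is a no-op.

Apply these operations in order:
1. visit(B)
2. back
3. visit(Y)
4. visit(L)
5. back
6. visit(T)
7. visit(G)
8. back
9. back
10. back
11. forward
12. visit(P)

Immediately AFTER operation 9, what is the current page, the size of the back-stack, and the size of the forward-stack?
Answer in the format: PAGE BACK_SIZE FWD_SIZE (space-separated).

After 1 (visit(B)): cur=B back=1 fwd=0
After 2 (back): cur=HOME back=0 fwd=1
After 3 (visit(Y)): cur=Y back=1 fwd=0
After 4 (visit(L)): cur=L back=2 fwd=0
After 5 (back): cur=Y back=1 fwd=1
After 6 (visit(T)): cur=T back=2 fwd=0
After 7 (visit(G)): cur=G back=3 fwd=0
After 8 (back): cur=T back=2 fwd=1
After 9 (back): cur=Y back=1 fwd=2

Y 1 2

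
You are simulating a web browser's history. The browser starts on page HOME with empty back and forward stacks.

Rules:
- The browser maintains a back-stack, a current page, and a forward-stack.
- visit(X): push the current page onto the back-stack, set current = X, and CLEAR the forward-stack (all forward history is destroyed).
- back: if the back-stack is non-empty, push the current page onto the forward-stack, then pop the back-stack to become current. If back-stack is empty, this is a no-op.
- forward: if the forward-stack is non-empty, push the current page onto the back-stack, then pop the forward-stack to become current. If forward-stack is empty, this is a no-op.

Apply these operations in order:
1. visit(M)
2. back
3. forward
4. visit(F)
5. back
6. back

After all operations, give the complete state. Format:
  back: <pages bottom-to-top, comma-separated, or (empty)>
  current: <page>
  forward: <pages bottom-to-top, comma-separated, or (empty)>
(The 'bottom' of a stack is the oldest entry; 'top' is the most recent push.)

Answer: back: (empty)
current: HOME
forward: F,M

Derivation:
After 1 (visit(M)): cur=M back=1 fwd=0
After 2 (back): cur=HOME back=0 fwd=1
After 3 (forward): cur=M back=1 fwd=0
After 4 (visit(F)): cur=F back=2 fwd=0
After 5 (back): cur=M back=1 fwd=1
After 6 (back): cur=HOME back=0 fwd=2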